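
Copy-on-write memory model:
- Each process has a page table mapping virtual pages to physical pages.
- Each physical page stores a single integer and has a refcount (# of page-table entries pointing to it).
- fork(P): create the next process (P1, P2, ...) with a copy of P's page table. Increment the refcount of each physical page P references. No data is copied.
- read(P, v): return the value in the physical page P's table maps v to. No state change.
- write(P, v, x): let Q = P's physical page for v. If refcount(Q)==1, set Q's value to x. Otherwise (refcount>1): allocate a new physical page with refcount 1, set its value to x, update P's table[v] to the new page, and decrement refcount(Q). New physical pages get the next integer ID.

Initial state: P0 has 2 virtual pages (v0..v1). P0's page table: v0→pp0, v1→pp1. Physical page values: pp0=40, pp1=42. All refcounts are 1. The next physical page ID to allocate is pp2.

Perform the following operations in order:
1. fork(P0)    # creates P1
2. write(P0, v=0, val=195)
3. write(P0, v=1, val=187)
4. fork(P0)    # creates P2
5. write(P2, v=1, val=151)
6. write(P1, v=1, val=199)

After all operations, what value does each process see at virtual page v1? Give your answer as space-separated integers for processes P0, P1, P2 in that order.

Answer: 187 199 151

Derivation:
Op 1: fork(P0) -> P1. 2 ppages; refcounts: pp0:2 pp1:2
Op 2: write(P0, v0, 195). refcount(pp0)=2>1 -> COPY to pp2. 3 ppages; refcounts: pp0:1 pp1:2 pp2:1
Op 3: write(P0, v1, 187). refcount(pp1)=2>1 -> COPY to pp3. 4 ppages; refcounts: pp0:1 pp1:1 pp2:1 pp3:1
Op 4: fork(P0) -> P2. 4 ppages; refcounts: pp0:1 pp1:1 pp2:2 pp3:2
Op 5: write(P2, v1, 151). refcount(pp3)=2>1 -> COPY to pp4. 5 ppages; refcounts: pp0:1 pp1:1 pp2:2 pp3:1 pp4:1
Op 6: write(P1, v1, 199). refcount(pp1)=1 -> write in place. 5 ppages; refcounts: pp0:1 pp1:1 pp2:2 pp3:1 pp4:1
P0: v1 -> pp3 = 187
P1: v1 -> pp1 = 199
P2: v1 -> pp4 = 151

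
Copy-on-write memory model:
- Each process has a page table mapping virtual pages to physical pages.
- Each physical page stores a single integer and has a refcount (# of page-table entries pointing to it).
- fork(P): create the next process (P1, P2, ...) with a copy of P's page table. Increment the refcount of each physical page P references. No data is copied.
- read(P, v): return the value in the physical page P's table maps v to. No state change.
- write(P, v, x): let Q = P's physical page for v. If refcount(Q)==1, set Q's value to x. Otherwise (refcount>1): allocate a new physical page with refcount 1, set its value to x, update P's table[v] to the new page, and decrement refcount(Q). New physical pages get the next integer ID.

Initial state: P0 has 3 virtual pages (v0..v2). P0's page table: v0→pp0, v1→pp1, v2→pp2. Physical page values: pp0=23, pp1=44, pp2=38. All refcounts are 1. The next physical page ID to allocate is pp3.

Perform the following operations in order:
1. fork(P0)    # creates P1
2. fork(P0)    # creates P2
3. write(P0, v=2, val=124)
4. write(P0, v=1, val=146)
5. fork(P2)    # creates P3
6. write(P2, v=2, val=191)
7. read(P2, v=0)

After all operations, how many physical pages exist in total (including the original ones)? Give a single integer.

Op 1: fork(P0) -> P1. 3 ppages; refcounts: pp0:2 pp1:2 pp2:2
Op 2: fork(P0) -> P2. 3 ppages; refcounts: pp0:3 pp1:3 pp2:3
Op 3: write(P0, v2, 124). refcount(pp2)=3>1 -> COPY to pp3. 4 ppages; refcounts: pp0:3 pp1:3 pp2:2 pp3:1
Op 4: write(P0, v1, 146). refcount(pp1)=3>1 -> COPY to pp4. 5 ppages; refcounts: pp0:3 pp1:2 pp2:2 pp3:1 pp4:1
Op 5: fork(P2) -> P3. 5 ppages; refcounts: pp0:4 pp1:3 pp2:3 pp3:1 pp4:1
Op 6: write(P2, v2, 191). refcount(pp2)=3>1 -> COPY to pp5. 6 ppages; refcounts: pp0:4 pp1:3 pp2:2 pp3:1 pp4:1 pp5:1
Op 7: read(P2, v0) -> 23. No state change.

Answer: 6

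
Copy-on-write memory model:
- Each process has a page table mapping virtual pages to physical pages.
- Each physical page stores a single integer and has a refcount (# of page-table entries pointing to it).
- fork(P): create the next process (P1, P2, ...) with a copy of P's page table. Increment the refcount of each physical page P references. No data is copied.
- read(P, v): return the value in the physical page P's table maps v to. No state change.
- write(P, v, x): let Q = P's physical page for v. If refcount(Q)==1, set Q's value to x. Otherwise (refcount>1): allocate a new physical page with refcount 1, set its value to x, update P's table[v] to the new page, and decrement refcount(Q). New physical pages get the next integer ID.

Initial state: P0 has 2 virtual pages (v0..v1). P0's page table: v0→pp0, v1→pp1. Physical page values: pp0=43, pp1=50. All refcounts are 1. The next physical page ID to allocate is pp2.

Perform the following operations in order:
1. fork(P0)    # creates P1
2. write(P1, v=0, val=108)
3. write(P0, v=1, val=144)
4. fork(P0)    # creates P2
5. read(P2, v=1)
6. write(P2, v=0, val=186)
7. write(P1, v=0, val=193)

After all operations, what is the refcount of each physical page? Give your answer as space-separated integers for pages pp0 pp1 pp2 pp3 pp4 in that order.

Answer: 1 1 1 2 1

Derivation:
Op 1: fork(P0) -> P1. 2 ppages; refcounts: pp0:2 pp1:2
Op 2: write(P1, v0, 108). refcount(pp0)=2>1 -> COPY to pp2. 3 ppages; refcounts: pp0:1 pp1:2 pp2:1
Op 3: write(P0, v1, 144). refcount(pp1)=2>1 -> COPY to pp3. 4 ppages; refcounts: pp0:1 pp1:1 pp2:1 pp3:1
Op 4: fork(P0) -> P2. 4 ppages; refcounts: pp0:2 pp1:1 pp2:1 pp3:2
Op 5: read(P2, v1) -> 144. No state change.
Op 6: write(P2, v0, 186). refcount(pp0)=2>1 -> COPY to pp4. 5 ppages; refcounts: pp0:1 pp1:1 pp2:1 pp3:2 pp4:1
Op 7: write(P1, v0, 193). refcount(pp2)=1 -> write in place. 5 ppages; refcounts: pp0:1 pp1:1 pp2:1 pp3:2 pp4:1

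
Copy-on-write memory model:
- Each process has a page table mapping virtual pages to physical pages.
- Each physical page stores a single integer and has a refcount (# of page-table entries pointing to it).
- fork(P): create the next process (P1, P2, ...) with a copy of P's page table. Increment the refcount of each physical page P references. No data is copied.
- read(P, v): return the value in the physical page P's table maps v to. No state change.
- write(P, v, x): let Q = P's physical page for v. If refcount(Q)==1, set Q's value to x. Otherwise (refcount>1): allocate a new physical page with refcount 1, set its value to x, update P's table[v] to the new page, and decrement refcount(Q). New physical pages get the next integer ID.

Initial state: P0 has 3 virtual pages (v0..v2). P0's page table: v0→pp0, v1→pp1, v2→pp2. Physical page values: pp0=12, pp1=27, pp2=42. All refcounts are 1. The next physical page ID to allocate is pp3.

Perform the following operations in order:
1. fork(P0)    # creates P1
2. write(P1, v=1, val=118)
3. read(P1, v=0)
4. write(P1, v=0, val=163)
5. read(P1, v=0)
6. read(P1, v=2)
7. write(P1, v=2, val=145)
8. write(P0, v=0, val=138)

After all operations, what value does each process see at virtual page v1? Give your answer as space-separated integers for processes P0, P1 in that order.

Op 1: fork(P0) -> P1. 3 ppages; refcounts: pp0:2 pp1:2 pp2:2
Op 2: write(P1, v1, 118). refcount(pp1)=2>1 -> COPY to pp3. 4 ppages; refcounts: pp0:2 pp1:1 pp2:2 pp3:1
Op 3: read(P1, v0) -> 12. No state change.
Op 4: write(P1, v0, 163). refcount(pp0)=2>1 -> COPY to pp4. 5 ppages; refcounts: pp0:1 pp1:1 pp2:2 pp3:1 pp4:1
Op 5: read(P1, v0) -> 163. No state change.
Op 6: read(P1, v2) -> 42. No state change.
Op 7: write(P1, v2, 145). refcount(pp2)=2>1 -> COPY to pp5. 6 ppages; refcounts: pp0:1 pp1:1 pp2:1 pp3:1 pp4:1 pp5:1
Op 8: write(P0, v0, 138). refcount(pp0)=1 -> write in place. 6 ppages; refcounts: pp0:1 pp1:1 pp2:1 pp3:1 pp4:1 pp5:1
P0: v1 -> pp1 = 27
P1: v1 -> pp3 = 118

Answer: 27 118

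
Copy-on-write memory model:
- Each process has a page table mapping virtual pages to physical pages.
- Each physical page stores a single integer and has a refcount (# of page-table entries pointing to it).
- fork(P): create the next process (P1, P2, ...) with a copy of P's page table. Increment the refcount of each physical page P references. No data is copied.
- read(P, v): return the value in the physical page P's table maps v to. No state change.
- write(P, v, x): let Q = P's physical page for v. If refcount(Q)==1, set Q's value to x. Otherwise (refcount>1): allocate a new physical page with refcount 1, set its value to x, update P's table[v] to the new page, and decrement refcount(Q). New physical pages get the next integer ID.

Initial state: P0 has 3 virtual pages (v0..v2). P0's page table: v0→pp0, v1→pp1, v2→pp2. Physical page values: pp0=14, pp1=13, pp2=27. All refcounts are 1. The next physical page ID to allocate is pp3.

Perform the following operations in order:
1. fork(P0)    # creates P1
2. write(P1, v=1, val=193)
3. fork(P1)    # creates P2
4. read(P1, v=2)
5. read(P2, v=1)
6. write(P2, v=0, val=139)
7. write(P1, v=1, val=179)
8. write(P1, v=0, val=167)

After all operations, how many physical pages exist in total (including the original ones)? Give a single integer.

Op 1: fork(P0) -> P1. 3 ppages; refcounts: pp0:2 pp1:2 pp2:2
Op 2: write(P1, v1, 193). refcount(pp1)=2>1 -> COPY to pp3. 4 ppages; refcounts: pp0:2 pp1:1 pp2:2 pp3:1
Op 3: fork(P1) -> P2. 4 ppages; refcounts: pp0:3 pp1:1 pp2:3 pp3:2
Op 4: read(P1, v2) -> 27. No state change.
Op 5: read(P2, v1) -> 193. No state change.
Op 6: write(P2, v0, 139). refcount(pp0)=3>1 -> COPY to pp4. 5 ppages; refcounts: pp0:2 pp1:1 pp2:3 pp3:2 pp4:1
Op 7: write(P1, v1, 179). refcount(pp3)=2>1 -> COPY to pp5. 6 ppages; refcounts: pp0:2 pp1:1 pp2:3 pp3:1 pp4:1 pp5:1
Op 8: write(P1, v0, 167). refcount(pp0)=2>1 -> COPY to pp6. 7 ppages; refcounts: pp0:1 pp1:1 pp2:3 pp3:1 pp4:1 pp5:1 pp6:1

Answer: 7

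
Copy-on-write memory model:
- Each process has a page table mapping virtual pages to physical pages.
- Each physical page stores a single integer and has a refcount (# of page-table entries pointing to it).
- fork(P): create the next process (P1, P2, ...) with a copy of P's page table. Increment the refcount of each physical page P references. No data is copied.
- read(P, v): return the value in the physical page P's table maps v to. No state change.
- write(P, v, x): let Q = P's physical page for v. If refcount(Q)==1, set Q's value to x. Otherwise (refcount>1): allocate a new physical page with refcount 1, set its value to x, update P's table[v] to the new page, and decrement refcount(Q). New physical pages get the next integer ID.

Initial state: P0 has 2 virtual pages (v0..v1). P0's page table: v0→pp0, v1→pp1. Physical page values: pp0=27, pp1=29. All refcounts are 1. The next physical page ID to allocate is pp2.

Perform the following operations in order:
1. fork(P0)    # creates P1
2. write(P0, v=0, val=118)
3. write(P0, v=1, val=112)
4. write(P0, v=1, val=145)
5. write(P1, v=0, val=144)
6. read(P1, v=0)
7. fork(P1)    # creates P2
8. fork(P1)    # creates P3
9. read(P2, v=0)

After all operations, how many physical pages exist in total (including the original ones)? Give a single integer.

Op 1: fork(P0) -> P1. 2 ppages; refcounts: pp0:2 pp1:2
Op 2: write(P0, v0, 118). refcount(pp0)=2>1 -> COPY to pp2. 3 ppages; refcounts: pp0:1 pp1:2 pp2:1
Op 3: write(P0, v1, 112). refcount(pp1)=2>1 -> COPY to pp3. 4 ppages; refcounts: pp0:1 pp1:1 pp2:1 pp3:1
Op 4: write(P0, v1, 145). refcount(pp3)=1 -> write in place. 4 ppages; refcounts: pp0:1 pp1:1 pp2:1 pp3:1
Op 5: write(P1, v0, 144). refcount(pp0)=1 -> write in place. 4 ppages; refcounts: pp0:1 pp1:1 pp2:1 pp3:1
Op 6: read(P1, v0) -> 144. No state change.
Op 7: fork(P1) -> P2. 4 ppages; refcounts: pp0:2 pp1:2 pp2:1 pp3:1
Op 8: fork(P1) -> P3. 4 ppages; refcounts: pp0:3 pp1:3 pp2:1 pp3:1
Op 9: read(P2, v0) -> 144. No state change.

Answer: 4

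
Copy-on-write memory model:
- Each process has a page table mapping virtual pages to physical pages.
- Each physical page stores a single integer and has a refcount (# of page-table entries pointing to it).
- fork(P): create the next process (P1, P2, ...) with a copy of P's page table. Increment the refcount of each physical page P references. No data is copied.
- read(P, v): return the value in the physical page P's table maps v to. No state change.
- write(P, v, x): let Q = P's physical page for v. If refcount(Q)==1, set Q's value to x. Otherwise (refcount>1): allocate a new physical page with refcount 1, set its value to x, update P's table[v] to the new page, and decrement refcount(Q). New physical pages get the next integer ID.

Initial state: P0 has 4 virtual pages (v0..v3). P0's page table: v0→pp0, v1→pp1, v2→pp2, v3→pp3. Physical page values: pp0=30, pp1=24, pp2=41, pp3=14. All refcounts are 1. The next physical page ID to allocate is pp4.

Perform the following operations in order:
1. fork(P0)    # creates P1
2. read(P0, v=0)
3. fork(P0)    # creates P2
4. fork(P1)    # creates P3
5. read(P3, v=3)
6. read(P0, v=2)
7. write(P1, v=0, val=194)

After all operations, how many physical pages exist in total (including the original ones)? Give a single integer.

Answer: 5

Derivation:
Op 1: fork(P0) -> P1. 4 ppages; refcounts: pp0:2 pp1:2 pp2:2 pp3:2
Op 2: read(P0, v0) -> 30. No state change.
Op 3: fork(P0) -> P2. 4 ppages; refcounts: pp0:3 pp1:3 pp2:3 pp3:3
Op 4: fork(P1) -> P3. 4 ppages; refcounts: pp0:4 pp1:4 pp2:4 pp3:4
Op 5: read(P3, v3) -> 14. No state change.
Op 6: read(P0, v2) -> 41. No state change.
Op 7: write(P1, v0, 194). refcount(pp0)=4>1 -> COPY to pp4. 5 ppages; refcounts: pp0:3 pp1:4 pp2:4 pp3:4 pp4:1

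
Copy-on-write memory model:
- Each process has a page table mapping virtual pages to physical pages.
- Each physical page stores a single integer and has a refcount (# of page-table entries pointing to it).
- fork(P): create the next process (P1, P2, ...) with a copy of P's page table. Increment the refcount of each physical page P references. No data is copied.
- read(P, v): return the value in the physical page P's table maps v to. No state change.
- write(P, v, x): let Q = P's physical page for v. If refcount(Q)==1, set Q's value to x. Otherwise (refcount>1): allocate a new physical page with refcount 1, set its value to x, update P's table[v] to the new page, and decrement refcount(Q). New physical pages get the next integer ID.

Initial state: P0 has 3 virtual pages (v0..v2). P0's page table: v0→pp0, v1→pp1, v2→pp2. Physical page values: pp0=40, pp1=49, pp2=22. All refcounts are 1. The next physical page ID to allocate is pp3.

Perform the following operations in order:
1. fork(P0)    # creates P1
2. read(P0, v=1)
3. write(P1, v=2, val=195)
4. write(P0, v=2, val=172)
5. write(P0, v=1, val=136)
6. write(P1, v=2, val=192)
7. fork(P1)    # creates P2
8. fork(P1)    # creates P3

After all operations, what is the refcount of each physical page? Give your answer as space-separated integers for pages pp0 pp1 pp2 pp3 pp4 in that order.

Answer: 4 3 1 3 1

Derivation:
Op 1: fork(P0) -> P1. 3 ppages; refcounts: pp0:2 pp1:2 pp2:2
Op 2: read(P0, v1) -> 49. No state change.
Op 3: write(P1, v2, 195). refcount(pp2)=2>1 -> COPY to pp3. 4 ppages; refcounts: pp0:2 pp1:2 pp2:1 pp3:1
Op 4: write(P0, v2, 172). refcount(pp2)=1 -> write in place. 4 ppages; refcounts: pp0:2 pp1:2 pp2:1 pp3:1
Op 5: write(P0, v1, 136). refcount(pp1)=2>1 -> COPY to pp4. 5 ppages; refcounts: pp0:2 pp1:1 pp2:1 pp3:1 pp4:1
Op 6: write(P1, v2, 192). refcount(pp3)=1 -> write in place. 5 ppages; refcounts: pp0:2 pp1:1 pp2:1 pp3:1 pp4:1
Op 7: fork(P1) -> P2. 5 ppages; refcounts: pp0:3 pp1:2 pp2:1 pp3:2 pp4:1
Op 8: fork(P1) -> P3. 5 ppages; refcounts: pp0:4 pp1:3 pp2:1 pp3:3 pp4:1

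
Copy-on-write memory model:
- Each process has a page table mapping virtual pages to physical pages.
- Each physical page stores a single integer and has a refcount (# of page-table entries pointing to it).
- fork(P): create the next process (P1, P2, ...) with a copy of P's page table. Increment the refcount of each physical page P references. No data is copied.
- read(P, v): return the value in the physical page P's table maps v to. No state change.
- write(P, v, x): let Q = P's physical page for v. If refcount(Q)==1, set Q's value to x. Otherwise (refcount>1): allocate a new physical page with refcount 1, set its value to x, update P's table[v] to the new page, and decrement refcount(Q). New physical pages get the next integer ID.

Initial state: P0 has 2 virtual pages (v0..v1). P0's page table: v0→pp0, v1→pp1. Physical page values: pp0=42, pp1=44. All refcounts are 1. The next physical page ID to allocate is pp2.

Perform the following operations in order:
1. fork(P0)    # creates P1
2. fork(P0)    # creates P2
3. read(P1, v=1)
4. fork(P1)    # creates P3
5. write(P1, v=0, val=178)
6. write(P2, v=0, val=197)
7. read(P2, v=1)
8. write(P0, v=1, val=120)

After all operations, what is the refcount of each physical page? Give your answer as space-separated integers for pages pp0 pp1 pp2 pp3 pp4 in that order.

Op 1: fork(P0) -> P1. 2 ppages; refcounts: pp0:2 pp1:2
Op 2: fork(P0) -> P2. 2 ppages; refcounts: pp0:3 pp1:3
Op 3: read(P1, v1) -> 44. No state change.
Op 4: fork(P1) -> P3. 2 ppages; refcounts: pp0:4 pp1:4
Op 5: write(P1, v0, 178). refcount(pp0)=4>1 -> COPY to pp2. 3 ppages; refcounts: pp0:3 pp1:4 pp2:1
Op 6: write(P2, v0, 197). refcount(pp0)=3>1 -> COPY to pp3. 4 ppages; refcounts: pp0:2 pp1:4 pp2:1 pp3:1
Op 7: read(P2, v1) -> 44. No state change.
Op 8: write(P0, v1, 120). refcount(pp1)=4>1 -> COPY to pp4. 5 ppages; refcounts: pp0:2 pp1:3 pp2:1 pp3:1 pp4:1

Answer: 2 3 1 1 1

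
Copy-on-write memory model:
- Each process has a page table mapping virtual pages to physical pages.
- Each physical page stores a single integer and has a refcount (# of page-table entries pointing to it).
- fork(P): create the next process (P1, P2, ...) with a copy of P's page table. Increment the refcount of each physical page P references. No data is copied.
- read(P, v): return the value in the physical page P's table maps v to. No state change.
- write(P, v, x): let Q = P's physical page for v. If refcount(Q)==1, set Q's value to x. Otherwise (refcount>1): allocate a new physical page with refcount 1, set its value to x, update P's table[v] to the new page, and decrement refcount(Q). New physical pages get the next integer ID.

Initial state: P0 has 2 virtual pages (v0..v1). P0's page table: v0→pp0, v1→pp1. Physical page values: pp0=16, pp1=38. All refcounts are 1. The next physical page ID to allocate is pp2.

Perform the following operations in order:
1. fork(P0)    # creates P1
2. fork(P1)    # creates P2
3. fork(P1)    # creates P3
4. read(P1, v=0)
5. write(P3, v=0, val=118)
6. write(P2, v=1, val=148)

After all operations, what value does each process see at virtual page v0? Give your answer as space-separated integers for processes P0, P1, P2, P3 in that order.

Op 1: fork(P0) -> P1. 2 ppages; refcounts: pp0:2 pp1:2
Op 2: fork(P1) -> P2. 2 ppages; refcounts: pp0:3 pp1:3
Op 3: fork(P1) -> P3. 2 ppages; refcounts: pp0:4 pp1:4
Op 4: read(P1, v0) -> 16. No state change.
Op 5: write(P3, v0, 118). refcount(pp0)=4>1 -> COPY to pp2. 3 ppages; refcounts: pp0:3 pp1:4 pp2:1
Op 6: write(P2, v1, 148). refcount(pp1)=4>1 -> COPY to pp3. 4 ppages; refcounts: pp0:3 pp1:3 pp2:1 pp3:1
P0: v0 -> pp0 = 16
P1: v0 -> pp0 = 16
P2: v0 -> pp0 = 16
P3: v0 -> pp2 = 118

Answer: 16 16 16 118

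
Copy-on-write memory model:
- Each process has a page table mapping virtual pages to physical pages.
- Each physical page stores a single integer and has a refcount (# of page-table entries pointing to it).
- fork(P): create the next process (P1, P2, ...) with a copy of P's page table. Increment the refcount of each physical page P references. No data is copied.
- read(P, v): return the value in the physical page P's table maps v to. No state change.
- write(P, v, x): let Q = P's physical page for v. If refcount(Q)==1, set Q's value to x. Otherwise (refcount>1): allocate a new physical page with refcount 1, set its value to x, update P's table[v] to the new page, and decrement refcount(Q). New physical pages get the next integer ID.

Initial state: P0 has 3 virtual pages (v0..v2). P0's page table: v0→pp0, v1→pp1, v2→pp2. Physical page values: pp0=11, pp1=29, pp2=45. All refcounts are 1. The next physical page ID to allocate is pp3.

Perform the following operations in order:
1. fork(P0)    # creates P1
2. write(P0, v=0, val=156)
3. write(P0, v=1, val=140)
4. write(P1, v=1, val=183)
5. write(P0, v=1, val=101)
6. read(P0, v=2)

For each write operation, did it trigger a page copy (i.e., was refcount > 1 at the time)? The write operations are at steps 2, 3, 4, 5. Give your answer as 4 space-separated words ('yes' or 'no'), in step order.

Op 1: fork(P0) -> P1. 3 ppages; refcounts: pp0:2 pp1:2 pp2:2
Op 2: write(P0, v0, 156). refcount(pp0)=2>1 -> COPY to pp3. 4 ppages; refcounts: pp0:1 pp1:2 pp2:2 pp3:1
Op 3: write(P0, v1, 140). refcount(pp1)=2>1 -> COPY to pp4. 5 ppages; refcounts: pp0:1 pp1:1 pp2:2 pp3:1 pp4:1
Op 4: write(P1, v1, 183). refcount(pp1)=1 -> write in place. 5 ppages; refcounts: pp0:1 pp1:1 pp2:2 pp3:1 pp4:1
Op 5: write(P0, v1, 101). refcount(pp4)=1 -> write in place. 5 ppages; refcounts: pp0:1 pp1:1 pp2:2 pp3:1 pp4:1
Op 6: read(P0, v2) -> 45. No state change.

yes yes no no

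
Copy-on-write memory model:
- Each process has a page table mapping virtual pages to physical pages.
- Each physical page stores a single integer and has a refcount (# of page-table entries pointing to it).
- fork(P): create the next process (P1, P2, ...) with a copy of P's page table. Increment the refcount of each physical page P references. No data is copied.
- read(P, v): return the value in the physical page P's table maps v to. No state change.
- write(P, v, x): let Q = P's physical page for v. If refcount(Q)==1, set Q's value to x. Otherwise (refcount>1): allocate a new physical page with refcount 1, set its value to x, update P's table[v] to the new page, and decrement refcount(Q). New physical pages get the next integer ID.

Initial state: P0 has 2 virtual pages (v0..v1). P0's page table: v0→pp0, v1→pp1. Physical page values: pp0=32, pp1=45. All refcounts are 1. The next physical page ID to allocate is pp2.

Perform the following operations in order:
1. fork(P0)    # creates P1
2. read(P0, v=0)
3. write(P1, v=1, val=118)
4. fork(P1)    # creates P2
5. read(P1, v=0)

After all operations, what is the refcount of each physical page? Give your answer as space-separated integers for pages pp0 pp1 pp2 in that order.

Op 1: fork(P0) -> P1. 2 ppages; refcounts: pp0:2 pp1:2
Op 2: read(P0, v0) -> 32. No state change.
Op 3: write(P1, v1, 118). refcount(pp1)=2>1 -> COPY to pp2. 3 ppages; refcounts: pp0:2 pp1:1 pp2:1
Op 4: fork(P1) -> P2. 3 ppages; refcounts: pp0:3 pp1:1 pp2:2
Op 5: read(P1, v0) -> 32. No state change.

Answer: 3 1 2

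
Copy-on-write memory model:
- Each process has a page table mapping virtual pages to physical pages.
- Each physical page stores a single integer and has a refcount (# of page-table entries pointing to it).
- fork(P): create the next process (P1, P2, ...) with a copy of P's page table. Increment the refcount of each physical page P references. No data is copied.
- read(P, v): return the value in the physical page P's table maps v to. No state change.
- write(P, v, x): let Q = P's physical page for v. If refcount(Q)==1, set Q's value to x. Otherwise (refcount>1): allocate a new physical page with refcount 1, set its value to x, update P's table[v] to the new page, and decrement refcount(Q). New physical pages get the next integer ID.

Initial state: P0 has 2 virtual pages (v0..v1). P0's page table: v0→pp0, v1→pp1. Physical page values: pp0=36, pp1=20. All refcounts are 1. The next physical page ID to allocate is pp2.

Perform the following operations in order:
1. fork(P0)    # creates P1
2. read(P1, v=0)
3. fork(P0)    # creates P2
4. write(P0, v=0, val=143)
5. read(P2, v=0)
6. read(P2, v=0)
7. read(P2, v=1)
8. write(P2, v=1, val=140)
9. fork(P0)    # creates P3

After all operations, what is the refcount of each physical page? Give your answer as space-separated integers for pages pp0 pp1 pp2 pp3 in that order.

Answer: 2 3 2 1

Derivation:
Op 1: fork(P0) -> P1. 2 ppages; refcounts: pp0:2 pp1:2
Op 2: read(P1, v0) -> 36. No state change.
Op 3: fork(P0) -> P2. 2 ppages; refcounts: pp0:3 pp1:3
Op 4: write(P0, v0, 143). refcount(pp0)=3>1 -> COPY to pp2. 3 ppages; refcounts: pp0:2 pp1:3 pp2:1
Op 5: read(P2, v0) -> 36. No state change.
Op 6: read(P2, v0) -> 36. No state change.
Op 7: read(P2, v1) -> 20. No state change.
Op 8: write(P2, v1, 140). refcount(pp1)=3>1 -> COPY to pp3. 4 ppages; refcounts: pp0:2 pp1:2 pp2:1 pp3:1
Op 9: fork(P0) -> P3. 4 ppages; refcounts: pp0:2 pp1:3 pp2:2 pp3:1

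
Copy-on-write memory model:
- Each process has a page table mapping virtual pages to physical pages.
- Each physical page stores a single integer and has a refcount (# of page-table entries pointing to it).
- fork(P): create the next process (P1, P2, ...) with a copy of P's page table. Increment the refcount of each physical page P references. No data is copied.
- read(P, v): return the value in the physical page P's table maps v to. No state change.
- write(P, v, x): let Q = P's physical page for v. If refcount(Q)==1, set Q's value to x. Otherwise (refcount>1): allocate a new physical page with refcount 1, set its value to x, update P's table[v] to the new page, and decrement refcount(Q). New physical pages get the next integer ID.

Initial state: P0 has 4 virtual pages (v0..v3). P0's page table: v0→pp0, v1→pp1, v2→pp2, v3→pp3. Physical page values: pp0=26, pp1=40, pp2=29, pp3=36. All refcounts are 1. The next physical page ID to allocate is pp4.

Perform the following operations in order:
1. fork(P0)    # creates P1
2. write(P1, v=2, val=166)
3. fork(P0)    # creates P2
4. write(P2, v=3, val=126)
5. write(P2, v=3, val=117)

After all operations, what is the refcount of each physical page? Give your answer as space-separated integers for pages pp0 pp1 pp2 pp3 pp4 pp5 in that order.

Answer: 3 3 2 2 1 1

Derivation:
Op 1: fork(P0) -> P1. 4 ppages; refcounts: pp0:2 pp1:2 pp2:2 pp3:2
Op 2: write(P1, v2, 166). refcount(pp2)=2>1 -> COPY to pp4. 5 ppages; refcounts: pp0:2 pp1:2 pp2:1 pp3:2 pp4:1
Op 3: fork(P0) -> P2. 5 ppages; refcounts: pp0:3 pp1:3 pp2:2 pp3:3 pp4:1
Op 4: write(P2, v3, 126). refcount(pp3)=3>1 -> COPY to pp5. 6 ppages; refcounts: pp0:3 pp1:3 pp2:2 pp3:2 pp4:1 pp5:1
Op 5: write(P2, v3, 117). refcount(pp5)=1 -> write in place. 6 ppages; refcounts: pp0:3 pp1:3 pp2:2 pp3:2 pp4:1 pp5:1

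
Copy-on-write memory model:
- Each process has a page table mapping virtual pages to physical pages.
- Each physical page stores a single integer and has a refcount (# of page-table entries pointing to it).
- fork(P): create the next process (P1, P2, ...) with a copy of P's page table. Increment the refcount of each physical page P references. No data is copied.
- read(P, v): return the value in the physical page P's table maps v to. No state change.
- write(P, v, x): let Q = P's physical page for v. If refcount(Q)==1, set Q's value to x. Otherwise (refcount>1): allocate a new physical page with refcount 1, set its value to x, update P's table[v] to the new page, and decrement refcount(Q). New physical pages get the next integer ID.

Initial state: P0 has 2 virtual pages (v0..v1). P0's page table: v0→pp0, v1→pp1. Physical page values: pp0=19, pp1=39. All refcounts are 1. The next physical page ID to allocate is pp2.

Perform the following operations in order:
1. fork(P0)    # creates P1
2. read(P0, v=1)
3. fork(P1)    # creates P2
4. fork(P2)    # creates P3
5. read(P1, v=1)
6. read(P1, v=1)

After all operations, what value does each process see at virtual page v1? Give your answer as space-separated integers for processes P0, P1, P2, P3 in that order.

Answer: 39 39 39 39

Derivation:
Op 1: fork(P0) -> P1. 2 ppages; refcounts: pp0:2 pp1:2
Op 2: read(P0, v1) -> 39. No state change.
Op 3: fork(P1) -> P2. 2 ppages; refcounts: pp0:3 pp1:3
Op 4: fork(P2) -> P3. 2 ppages; refcounts: pp0:4 pp1:4
Op 5: read(P1, v1) -> 39. No state change.
Op 6: read(P1, v1) -> 39. No state change.
P0: v1 -> pp1 = 39
P1: v1 -> pp1 = 39
P2: v1 -> pp1 = 39
P3: v1 -> pp1 = 39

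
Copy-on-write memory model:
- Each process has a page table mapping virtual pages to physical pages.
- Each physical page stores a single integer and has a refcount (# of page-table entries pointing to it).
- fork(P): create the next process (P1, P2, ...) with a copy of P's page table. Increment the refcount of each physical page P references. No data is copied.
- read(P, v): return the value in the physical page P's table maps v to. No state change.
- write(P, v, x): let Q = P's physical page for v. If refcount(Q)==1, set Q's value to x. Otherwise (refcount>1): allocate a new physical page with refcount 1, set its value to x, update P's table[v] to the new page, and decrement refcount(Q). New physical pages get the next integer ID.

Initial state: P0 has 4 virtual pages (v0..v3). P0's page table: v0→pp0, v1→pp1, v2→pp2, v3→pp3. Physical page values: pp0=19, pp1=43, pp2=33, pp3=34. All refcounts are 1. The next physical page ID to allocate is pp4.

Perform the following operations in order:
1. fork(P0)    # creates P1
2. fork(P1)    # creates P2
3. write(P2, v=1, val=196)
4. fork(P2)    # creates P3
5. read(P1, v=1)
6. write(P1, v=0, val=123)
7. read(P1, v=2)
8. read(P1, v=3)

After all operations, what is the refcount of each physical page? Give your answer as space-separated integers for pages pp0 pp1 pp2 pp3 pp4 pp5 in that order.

Op 1: fork(P0) -> P1. 4 ppages; refcounts: pp0:2 pp1:2 pp2:2 pp3:2
Op 2: fork(P1) -> P2. 4 ppages; refcounts: pp0:3 pp1:3 pp2:3 pp3:3
Op 3: write(P2, v1, 196). refcount(pp1)=3>1 -> COPY to pp4. 5 ppages; refcounts: pp0:3 pp1:2 pp2:3 pp3:3 pp4:1
Op 4: fork(P2) -> P3. 5 ppages; refcounts: pp0:4 pp1:2 pp2:4 pp3:4 pp4:2
Op 5: read(P1, v1) -> 43. No state change.
Op 6: write(P1, v0, 123). refcount(pp0)=4>1 -> COPY to pp5. 6 ppages; refcounts: pp0:3 pp1:2 pp2:4 pp3:4 pp4:2 pp5:1
Op 7: read(P1, v2) -> 33. No state change.
Op 8: read(P1, v3) -> 34. No state change.

Answer: 3 2 4 4 2 1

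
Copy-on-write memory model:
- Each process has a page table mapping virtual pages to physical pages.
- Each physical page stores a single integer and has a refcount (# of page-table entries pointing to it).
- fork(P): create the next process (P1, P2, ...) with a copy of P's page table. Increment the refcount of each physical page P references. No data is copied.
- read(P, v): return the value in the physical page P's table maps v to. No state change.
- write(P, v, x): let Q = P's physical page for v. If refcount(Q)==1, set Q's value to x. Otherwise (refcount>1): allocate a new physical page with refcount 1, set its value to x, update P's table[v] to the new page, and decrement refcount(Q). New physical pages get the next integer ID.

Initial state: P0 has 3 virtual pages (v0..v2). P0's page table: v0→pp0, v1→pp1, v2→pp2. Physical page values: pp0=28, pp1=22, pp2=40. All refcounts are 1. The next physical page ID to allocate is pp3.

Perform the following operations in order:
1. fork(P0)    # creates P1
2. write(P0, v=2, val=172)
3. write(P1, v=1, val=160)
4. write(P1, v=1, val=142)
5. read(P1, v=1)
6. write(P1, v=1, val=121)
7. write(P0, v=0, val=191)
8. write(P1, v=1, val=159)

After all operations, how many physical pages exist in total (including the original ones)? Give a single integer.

Answer: 6

Derivation:
Op 1: fork(P0) -> P1. 3 ppages; refcounts: pp0:2 pp1:2 pp2:2
Op 2: write(P0, v2, 172). refcount(pp2)=2>1 -> COPY to pp3. 4 ppages; refcounts: pp0:2 pp1:2 pp2:1 pp3:1
Op 3: write(P1, v1, 160). refcount(pp1)=2>1 -> COPY to pp4. 5 ppages; refcounts: pp0:2 pp1:1 pp2:1 pp3:1 pp4:1
Op 4: write(P1, v1, 142). refcount(pp4)=1 -> write in place. 5 ppages; refcounts: pp0:2 pp1:1 pp2:1 pp3:1 pp4:1
Op 5: read(P1, v1) -> 142. No state change.
Op 6: write(P1, v1, 121). refcount(pp4)=1 -> write in place. 5 ppages; refcounts: pp0:2 pp1:1 pp2:1 pp3:1 pp4:1
Op 7: write(P0, v0, 191). refcount(pp0)=2>1 -> COPY to pp5. 6 ppages; refcounts: pp0:1 pp1:1 pp2:1 pp3:1 pp4:1 pp5:1
Op 8: write(P1, v1, 159). refcount(pp4)=1 -> write in place. 6 ppages; refcounts: pp0:1 pp1:1 pp2:1 pp3:1 pp4:1 pp5:1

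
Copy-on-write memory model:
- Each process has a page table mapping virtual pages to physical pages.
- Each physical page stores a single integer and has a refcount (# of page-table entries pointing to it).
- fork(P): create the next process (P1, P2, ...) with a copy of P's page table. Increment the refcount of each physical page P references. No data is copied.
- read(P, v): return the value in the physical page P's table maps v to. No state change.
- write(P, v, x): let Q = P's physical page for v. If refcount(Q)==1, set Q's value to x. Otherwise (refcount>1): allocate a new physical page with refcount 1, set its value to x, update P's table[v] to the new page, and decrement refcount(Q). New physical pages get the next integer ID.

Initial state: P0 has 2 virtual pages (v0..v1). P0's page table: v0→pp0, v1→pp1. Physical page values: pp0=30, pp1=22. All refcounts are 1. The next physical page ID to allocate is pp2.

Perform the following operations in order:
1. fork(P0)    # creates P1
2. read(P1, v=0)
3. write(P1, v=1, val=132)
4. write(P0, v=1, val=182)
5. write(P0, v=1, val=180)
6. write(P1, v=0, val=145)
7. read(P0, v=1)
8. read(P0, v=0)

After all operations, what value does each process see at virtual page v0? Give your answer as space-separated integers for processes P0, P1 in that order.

Op 1: fork(P0) -> P1. 2 ppages; refcounts: pp0:2 pp1:2
Op 2: read(P1, v0) -> 30. No state change.
Op 3: write(P1, v1, 132). refcount(pp1)=2>1 -> COPY to pp2. 3 ppages; refcounts: pp0:2 pp1:1 pp2:1
Op 4: write(P0, v1, 182). refcount(pp1)=1 -> write in place. 3 ppages; refcounts: pp0:2 pp1:1 pp2:1
Op 5: write(P0, v1, 180). refcount(pp1)=1 -> write in place. 3 ppages; refcounts: pp0:2 pp1:1 pp2:1
Op 6: write(P1, v0, 145). refcount(pp0)=2>1 -> COPY to pp3. 4 ppages; refcounts: pp0:1 pp1:1 pp2:1 pp3:1
Op 7: read(P0, v1) -> 180. No state change.
Op 8: read(P0, v0) -> 30. No state change.
P0: v0 -> pp0 = 30
P1: v0 -> pp3 = 145

Answer: 30 145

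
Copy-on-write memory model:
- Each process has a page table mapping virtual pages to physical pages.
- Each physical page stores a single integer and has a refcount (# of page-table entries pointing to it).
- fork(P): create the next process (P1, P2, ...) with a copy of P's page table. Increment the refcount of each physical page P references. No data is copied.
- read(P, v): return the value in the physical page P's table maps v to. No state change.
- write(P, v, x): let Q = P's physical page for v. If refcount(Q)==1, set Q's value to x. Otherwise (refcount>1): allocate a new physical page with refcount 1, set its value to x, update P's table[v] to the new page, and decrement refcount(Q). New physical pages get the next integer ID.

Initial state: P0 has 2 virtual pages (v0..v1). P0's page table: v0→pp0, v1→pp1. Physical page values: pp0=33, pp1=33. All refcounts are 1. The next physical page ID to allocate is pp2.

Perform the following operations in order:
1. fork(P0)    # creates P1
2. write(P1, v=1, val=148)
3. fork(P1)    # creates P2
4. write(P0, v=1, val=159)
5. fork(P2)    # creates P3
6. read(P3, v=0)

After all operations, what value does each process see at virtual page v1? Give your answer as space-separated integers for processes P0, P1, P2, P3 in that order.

Op 1: fork(P0) -> P1. 2 ppages; refcounts: pp0:2 pp1:2
Op 2: write(P1, v1, 148). refcount(pp1)=2>1 -> COPY to pp2. 3 ppages; refcounts: pp0:2 pp1:1 pp2:1
Op 3: fork(P1) -> P2. 3 ppages; refcounts: pp0:3 pp1:1 pp2:2
Op 4: write(P0, v1, 159). refcount(pp1)=1 -> write in place. 3 ppages; refcounts: pp0:3 pp1:1 pp2:2
Op 5: fork(P2) -> P3. 3 ppages; refcounts: pp0:4 pp1:1 pp2:3
Op 6: read(P3, v0) -> 33. No state change.
P0: v1 -> pp1 = 159
P1: v1 -> pp2 = 148
P2: v1 -> pp2 = 148
P3: v1 -> pp2 = 148

Answer: 159 148 148 148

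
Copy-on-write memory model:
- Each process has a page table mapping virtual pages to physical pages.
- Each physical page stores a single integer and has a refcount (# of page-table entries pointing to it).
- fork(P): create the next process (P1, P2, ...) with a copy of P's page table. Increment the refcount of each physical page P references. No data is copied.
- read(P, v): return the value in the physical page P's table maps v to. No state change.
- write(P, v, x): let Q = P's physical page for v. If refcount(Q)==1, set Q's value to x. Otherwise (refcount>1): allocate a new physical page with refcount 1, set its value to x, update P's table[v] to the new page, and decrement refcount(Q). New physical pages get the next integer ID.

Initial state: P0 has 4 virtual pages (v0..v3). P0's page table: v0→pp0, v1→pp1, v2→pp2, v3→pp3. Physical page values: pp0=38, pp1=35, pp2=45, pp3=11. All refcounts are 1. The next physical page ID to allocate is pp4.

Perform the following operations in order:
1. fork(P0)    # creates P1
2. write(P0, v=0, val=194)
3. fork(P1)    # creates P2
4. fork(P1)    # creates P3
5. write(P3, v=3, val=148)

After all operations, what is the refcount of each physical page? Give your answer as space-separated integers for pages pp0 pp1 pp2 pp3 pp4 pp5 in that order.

Op 1: fork(P0) -> P1. 4 ppages; refcounts: pp0:2 pp1:2 pp2:2 pp3:2
Op 2: write(P0, v0, 194). refcount(pp0)=2>1 -> COPY to pp4. 5 ppages; refcounts: pp0:1 pp1:2 pp2:2 pp3:2 pp4:1
Op 3: fork(P1) -> P2. 5 ppages; refcounts: pp0:2 pp1:3 pp2:3 pp3:3 pp4:1
Op 4: fork(P1) -> P3. 5 ppages; refcounts: pp0:3 pp1:4 pp2:4 pp3:4 pp4:1
Op 5: write(P3, v3, 148). refcount(pp3)=4>1 -> COPY to pp5. 6 ppages; refcounts: pp0:3 pp1:4 pp2:4 pp3:3 pp4:1 pp5:1

Answer: 3 4 4 3 1 1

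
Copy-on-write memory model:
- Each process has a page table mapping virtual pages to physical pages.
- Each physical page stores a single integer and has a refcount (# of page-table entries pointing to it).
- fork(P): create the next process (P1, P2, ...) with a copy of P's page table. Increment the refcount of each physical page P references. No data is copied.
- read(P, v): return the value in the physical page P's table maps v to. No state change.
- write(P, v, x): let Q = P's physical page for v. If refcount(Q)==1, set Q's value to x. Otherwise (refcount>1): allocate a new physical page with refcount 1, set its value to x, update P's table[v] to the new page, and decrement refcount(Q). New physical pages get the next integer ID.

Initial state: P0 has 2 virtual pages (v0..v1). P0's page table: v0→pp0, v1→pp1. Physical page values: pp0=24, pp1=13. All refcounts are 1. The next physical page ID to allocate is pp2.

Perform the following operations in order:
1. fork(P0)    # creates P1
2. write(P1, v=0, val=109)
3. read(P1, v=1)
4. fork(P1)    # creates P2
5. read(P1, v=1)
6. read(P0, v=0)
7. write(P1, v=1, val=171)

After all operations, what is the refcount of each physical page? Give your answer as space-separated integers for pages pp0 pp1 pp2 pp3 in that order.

Op 1: fork(P0) -> P1. 2 ppages; refcounts: pp0:2 pp1:2
Op 2: write(P1, v0, 109). refcount(pp0)=2>1 -> COPY to pp2. 3 ppages; refcounts: pp0:1 pp1:2 pp2:1
Op 3: read(P1, v1) -> 13. No state change.
Op 4: fork(P1) -> P2. 3 ppages; refcounts: pp0:1 pp1:3 pp2:2
Op 5: read(P1, v1) -> 13. No state change.
Op 6: read(P0, v0) -> 24. No state change.
Op 7: write(P1, v1, 171). refcount(pp1)=3>1 -> COPY to pp3. 4 ppages; refcounts: pp0:1 pp1:2 pp2:2 pp3:1

Answer: 1 2 2 1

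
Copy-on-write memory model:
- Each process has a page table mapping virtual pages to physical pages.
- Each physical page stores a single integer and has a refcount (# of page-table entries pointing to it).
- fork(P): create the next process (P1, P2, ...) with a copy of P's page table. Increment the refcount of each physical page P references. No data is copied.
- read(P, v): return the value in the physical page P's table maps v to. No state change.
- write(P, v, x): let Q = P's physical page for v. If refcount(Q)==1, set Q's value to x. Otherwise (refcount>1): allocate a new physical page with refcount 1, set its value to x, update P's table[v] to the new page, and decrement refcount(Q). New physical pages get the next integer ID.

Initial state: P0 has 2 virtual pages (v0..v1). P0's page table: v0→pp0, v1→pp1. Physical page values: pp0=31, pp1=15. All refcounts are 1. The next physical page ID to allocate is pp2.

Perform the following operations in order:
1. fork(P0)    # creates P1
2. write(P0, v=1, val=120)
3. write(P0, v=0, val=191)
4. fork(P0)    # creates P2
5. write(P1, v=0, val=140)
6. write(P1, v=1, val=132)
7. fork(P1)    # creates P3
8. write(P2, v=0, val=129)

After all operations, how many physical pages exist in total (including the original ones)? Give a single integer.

Op 1: fork(P0) -> P1. 2 ppages; refcounts: pp0:2 pp1:2
Op 2: write(P0, v1, 120). refcount(pp1)=2>1 -> COPY to pp2. 3 ppages; refcounts: pp0:2 pp1:1 pp2:1
Op 3: write(P0, v0, 191). refcount(pp0)=2>1 -> COPY to pp3. 4 ppages; refcounts: pp0:1 pp1:1 pp2:1 pp3:1
Op 4: fork(P0) -> P2. 4 ppages; refcounts: pp0:1 pp1:1 pp2:2 pp3:2
Op 5: write(P1, v0, 140). refcount(pp0)=1 -> write in place. 4 ppages; refcounts: pp0:1 pp1:1 pp2:2 pp3:2
Op 6: write(P1, v1, 132). refcount(pp1)=1 -> write in place. 4 ppages; refcounts: pp0:1 pp1:1 pp2:2 pp3:2
Op 7: fork(P1) -> P3. 4 ppages; refcounts: pp0:2 pp1:2 pp2:2 pp3:2
Op 8: write(P2, v0, 129). refcount(pp3)=2>1 -> COPY to pp4. 5 ppages; refcounts: pp0:2 pp1:2 pp2:2 pp3:1 pp4:1

Answer: 5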